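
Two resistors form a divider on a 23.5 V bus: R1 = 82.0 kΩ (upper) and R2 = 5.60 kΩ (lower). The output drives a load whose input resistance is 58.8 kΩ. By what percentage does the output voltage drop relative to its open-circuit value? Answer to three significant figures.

Unloaded V = 23.5 × 5.60/87.60 = 1.5023 V.
Loaded: R2‖R_L = 5.113 kΩ, giving V = 23.5 × 5.113/87.11 = 1.3793 V.
Drop = (1.5023 − 1.3793) / 1.5023 = 8.19 %.

8.19 %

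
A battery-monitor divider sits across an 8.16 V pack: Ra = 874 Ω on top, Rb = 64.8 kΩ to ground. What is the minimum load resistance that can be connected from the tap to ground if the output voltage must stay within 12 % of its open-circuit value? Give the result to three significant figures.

R_L(min) ≈ 6.32 kΩ

Output resistance R_th = Ra‖Rb = (874 × 64800)/65670 = 862.4 Ω.
The fractional drop is R_th/(R_th + R_L); requiring this ≤ 0.120 gives R_L ≥ R_th(1/0.120 − 1) = 862.4 × 7.333 = 6.32 kΩ.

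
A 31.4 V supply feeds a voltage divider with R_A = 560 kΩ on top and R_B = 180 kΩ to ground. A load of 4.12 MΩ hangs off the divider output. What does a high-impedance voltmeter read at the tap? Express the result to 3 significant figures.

V_out ≈ 7.39 V

The load sits in parallel with R_B: R_B‖R_L = (180 × 4120) / (180 + 4120) = 172.5 kΩ.
V_out = 31.4 × 172.5 / (560 + 172.5) = 31.4 × 172.5/732.5 = 7.39 V.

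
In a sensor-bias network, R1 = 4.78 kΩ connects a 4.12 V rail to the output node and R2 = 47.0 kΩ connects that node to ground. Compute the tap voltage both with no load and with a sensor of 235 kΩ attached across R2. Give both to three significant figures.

Unloaded: 3.74 V; loaded: 3.67 V

Open-circuit: V = 4.12 × 47.0/(4.78 + 47.0) = 3.74 V.
With the load, R2 becomes R2‖R_L = 39.17 kΩ, so V = 4.12 × 39.17/43.95 = 3.67 V.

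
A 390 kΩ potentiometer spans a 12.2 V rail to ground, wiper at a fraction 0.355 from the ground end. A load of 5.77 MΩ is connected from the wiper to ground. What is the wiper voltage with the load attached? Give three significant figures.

The wiper splits the pot into (1−α)R = 251.6 kΩ above and αR = 138.4 kΩ below.
Lower section ‖ load = 135.2 kΩ.
V_wiper = 12.2 × 135.2/(251.6 + 135.2) = 4.26 V.

V ≈ 4.26 V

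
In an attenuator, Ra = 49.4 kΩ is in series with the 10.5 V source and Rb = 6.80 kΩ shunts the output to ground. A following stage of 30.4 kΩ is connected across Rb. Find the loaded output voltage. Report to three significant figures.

V_out ≈ 1.06 V

The load sits in parallel with Rb: Rb‖R_L = (6.80 × 30.4) / (6.80 + 30.4) = 5.557 kΩ.
V_out = 10.5 × 5.557 / (49.4 + 5.557) = 10.5 × 5.557/54.96 = 1.06 V.
(Unloaded it would have been 1.27 V.)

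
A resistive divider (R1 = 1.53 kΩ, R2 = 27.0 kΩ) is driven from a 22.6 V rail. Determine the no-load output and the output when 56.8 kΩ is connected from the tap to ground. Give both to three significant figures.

Unloaded: 21.4 V; loaded: 20.9 V

Open-circuit: V = 22.6 × 27.0/(1.53 + 27.0) = 21.4 V.
With the load, R2 becomes R2‖R_L = 18.30 kΩ, so V = 22.6 × 18.30/19.83 = 20.9 V.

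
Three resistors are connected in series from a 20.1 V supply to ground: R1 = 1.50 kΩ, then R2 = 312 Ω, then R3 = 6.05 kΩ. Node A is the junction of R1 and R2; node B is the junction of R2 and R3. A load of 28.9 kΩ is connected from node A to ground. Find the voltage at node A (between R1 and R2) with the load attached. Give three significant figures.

V ≈ 15.6 V

Below node A the series string R2+R3 = 6362 Ω sits in parallel with the 28900 Ω load: 5214 Ω.
V_A = 20.1 × 5214/(1500 + 5214) = 15.6 V.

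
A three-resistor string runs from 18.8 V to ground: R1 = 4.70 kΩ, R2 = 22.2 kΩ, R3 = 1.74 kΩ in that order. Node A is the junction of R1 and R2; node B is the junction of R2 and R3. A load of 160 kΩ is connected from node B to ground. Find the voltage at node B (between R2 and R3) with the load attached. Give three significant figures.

V ≈ 1.13 V

At node B, R3 is in parallel with the load: R3‖R_L = 1.721 kΩ.
Below node A the resistance is R2 + (R3‖R_L) = 23.92 kΩ, so V_A = 18.8 × 23.92/28.62 = 15.71 V.
Then V_B = V_A × (R3‖R_L)/(R2 + R3‖R_L) = 15.71 × 1.721/23.92 = 1.13 V.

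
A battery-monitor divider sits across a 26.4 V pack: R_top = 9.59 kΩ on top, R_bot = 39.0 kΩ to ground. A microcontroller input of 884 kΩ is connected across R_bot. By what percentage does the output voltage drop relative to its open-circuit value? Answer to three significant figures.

0.863 %

The divider's output (Thévenin) resistance is R_top‖R_bot = 7.697 kΩ.
Fractional drop under load = R_th/(R_th + R_L) = 7.697 / (7.697 + 884) = 0.008632.
So the output falls by 0.863 %.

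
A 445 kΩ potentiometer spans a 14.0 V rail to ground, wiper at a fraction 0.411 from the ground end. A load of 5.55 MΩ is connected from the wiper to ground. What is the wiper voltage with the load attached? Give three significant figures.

The wiper splits the pot into (1−α)R = 262.1 kΩ above and αR = 182.9 kΩ below.
Lower section ‖ load = 177.1 kΩ.
V_wiper = 14.0 × 177.1/(262.1 + 177.1) = 5.64 V.

V ≈ 5.64 V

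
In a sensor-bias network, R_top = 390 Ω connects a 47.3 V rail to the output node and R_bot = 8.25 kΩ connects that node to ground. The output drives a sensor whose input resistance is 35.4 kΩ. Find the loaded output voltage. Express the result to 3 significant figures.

The load sits in parallel with R_bot: R_bot‖R_L = (8250 × 35400) / (8250 + 35400) = 6691 Ω.
V_out = 47.3 × 6691 / (390 + 6691) = 47.3 × 6691/7081 = 44.7 V.
(Unloaded it would have been 45.2 V.)

V_out ≈ 44.7 V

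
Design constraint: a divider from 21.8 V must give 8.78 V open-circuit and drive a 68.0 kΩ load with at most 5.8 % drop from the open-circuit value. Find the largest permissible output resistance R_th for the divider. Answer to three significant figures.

R_th ≤ 4.19 kΩ

Loading drop = R_th/(R_th + R_L) ≤ 0.0580, so R_th ≤ R_L · ε/(1−ε) = 68.0 kΩ × 0.0580/0.9420 = 4.19 kΩ.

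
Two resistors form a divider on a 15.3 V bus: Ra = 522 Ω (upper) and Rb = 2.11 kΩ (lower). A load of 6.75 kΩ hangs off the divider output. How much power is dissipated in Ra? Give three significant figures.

Total resistance from the source is Ra + (Rb‖R_L) = 2130 Ω, so I = 15.3/2130 Ω = 7.185 mA.
P = I²·Ra = (7.185 mA)² × 522 Ω = 26.9 mW.

P ≈ 26.9 mW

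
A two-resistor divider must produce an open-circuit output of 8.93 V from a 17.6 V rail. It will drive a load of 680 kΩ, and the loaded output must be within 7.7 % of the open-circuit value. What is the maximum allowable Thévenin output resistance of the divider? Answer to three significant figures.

R_th ≤ 56.7 kΩ

Loading drop = R_th/(R_th + R_L) ≤ 0.0770, so R_th ≤ R_L · ε/(1−ε) = 680 kΩ × 0.0770/0.9230 = 56.7 kΩ.
(Any R1, R2 with R2/(R1+R2) = 0.507 and R1‖R2 ≤ 56.7 kΩ will meet the spec.)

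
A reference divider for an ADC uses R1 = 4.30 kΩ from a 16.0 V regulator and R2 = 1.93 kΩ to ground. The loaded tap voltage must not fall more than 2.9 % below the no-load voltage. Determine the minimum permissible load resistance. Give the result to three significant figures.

Output resistance R_th = R1‖R2 = (4.30 × 1.93)/6.230 = 1.332 kΩ.
The fractional drop is R_th/(R_th + R_L); requiring this ≤ 0.0290 gives R_L ≥ R_th(1/0.0290 − 1) = 1.332 × 33.48 = 44.6 kΩ.

R_L(min) ≈ 44.6 kΩ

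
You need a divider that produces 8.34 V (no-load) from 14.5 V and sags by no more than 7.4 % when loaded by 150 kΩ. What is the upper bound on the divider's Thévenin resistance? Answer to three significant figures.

R_th ≤ 12.0 kΩ

Loading drop = R_th/(R_th + R_L) ≤ 0.0740, so R_th ≤ R_L · ε/(1−ε) = 150 kΩ × 0.0740/0.9260 = 12.0 kΩ.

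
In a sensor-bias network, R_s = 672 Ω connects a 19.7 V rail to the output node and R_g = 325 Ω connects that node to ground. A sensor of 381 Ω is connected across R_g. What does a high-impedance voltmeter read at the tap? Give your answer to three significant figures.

The load sits in parallel with R_g: R_g‖R_L = (325 × 381) / (325 + 381) = 175.4 Ω.
V_out = 19.7 × 175.4 / (672 + 175.4) = 19.7 × 175.4/847.4 = 4.08 V.

V_out ≈ 4.08 V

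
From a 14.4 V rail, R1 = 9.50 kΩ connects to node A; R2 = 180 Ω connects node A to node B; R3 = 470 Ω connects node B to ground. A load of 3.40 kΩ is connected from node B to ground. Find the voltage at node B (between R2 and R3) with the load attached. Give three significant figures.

At node B, R3 is in parallel with the load: R3‖R_L = 412.9 Ω.
Below node A the resistance is R2 + (R3‖R_L) = 592.9 Ω, so V_A = 14.4 × 592.9/10090 = 0.8459 V.
Then V_B = V_A × (R3‖R_L)/(R2 + R3‖R_L) = 0.8459 × 412.9/592.9 = 0.589 V.

V ≈ 0.589 V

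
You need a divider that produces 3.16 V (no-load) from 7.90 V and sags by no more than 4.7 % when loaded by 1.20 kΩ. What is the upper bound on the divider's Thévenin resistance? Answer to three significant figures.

R_th ≤ 59.2 Ω

Loading drop = R_th/(R_th + R_L) ≤ 0.0470, so R_th ≤ R_L · ε/(1−ε) = 1.20 kΩ × 0.0470/0.9530 = 59.2 Ω.
(Any R1, R2 with R2/(R1+R2) = 0.400 and R1‖R2 ≤ 59.2 Ω will meet the spec.)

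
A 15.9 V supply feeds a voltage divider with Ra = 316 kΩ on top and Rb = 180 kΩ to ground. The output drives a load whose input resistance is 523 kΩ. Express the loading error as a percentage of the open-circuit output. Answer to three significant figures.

18.0 %

Unloaded V = 15.9 × 180/496.0 = 5.770 V.
Loaded: Rb‖R_L = 133.9 kΩ, giving V = 15.9 × 133.9/449.9 = 4.732 V.
Drop = (5.770 − 4.732) / 5.770 = 18.0 %.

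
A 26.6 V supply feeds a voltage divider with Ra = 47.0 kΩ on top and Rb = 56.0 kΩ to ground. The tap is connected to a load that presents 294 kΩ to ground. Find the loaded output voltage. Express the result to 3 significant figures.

V_out ≈ 13.3 V

The load sits in parallel with Rb: Rb‖R_L = (56.0 × 294) / (56.0 + 294) = 47.04 kΩ.
V_out = 26.6 × 47.04 / (47.0 + 47.04) = 26.6 × 47.04/94.04 = 13.3 V.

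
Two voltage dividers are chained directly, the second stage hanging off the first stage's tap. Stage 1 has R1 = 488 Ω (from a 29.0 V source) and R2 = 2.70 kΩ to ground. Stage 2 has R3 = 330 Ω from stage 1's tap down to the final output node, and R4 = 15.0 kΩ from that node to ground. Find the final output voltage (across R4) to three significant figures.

Stage 2 presents R3+R4 = 15330 Ω as a load on stage 1's tap.
Stage 1's lower leg becomes R2‖(R3+R4) = 2296 Ω, so V_mid = 29.0 × 2296/2784 = 23.92 V.
Stage 2 is itself unloaded: V_out = V_mid × R4/(R3+R4) = 23.92 × 15000/15330 = 23.4 V.

V_out ≈ 23.4 V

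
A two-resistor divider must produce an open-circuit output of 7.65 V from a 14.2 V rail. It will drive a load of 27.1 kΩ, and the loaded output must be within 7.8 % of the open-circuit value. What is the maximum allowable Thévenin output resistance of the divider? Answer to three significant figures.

R_th ≤ 2.29 kΩ

Loading drop = R_th/(R_th + R_L) ≤ 0.0780, so R_th ≤ R_L · ε/(1−ε) = 27.1 kΩ × 0.0780/0.9220 = 2.29 kΩ.
(Any R1, R2 with R2/(R1+R2) = 0.539 and R1‖R2 ≤ 2.29 kΩ will meet the spec.)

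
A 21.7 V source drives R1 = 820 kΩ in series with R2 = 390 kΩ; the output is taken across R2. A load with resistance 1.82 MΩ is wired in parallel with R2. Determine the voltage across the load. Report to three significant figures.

V_out ≈ 6.11 V

The load sits in parallel with R2: R2‖R_L = (390 × 1820) / (390 + 1820) = 321.2 kΩ.
V_out = 21.7 × 321.2 / (820 + 321.2) = 21.7 × 321.2/1141 = 6.11 V.
(Unloaded it would have been 6.99 V.)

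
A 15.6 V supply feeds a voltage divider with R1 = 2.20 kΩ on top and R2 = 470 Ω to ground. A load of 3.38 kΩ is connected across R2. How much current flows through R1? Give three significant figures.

I ≈ 5.97 mA

R2‖R_L = 412.6 Ω, so the source sees R1 + R2‖R_L = 2613 Ω.
I = 15.6 V / 2613 Ω = 5.97 mA.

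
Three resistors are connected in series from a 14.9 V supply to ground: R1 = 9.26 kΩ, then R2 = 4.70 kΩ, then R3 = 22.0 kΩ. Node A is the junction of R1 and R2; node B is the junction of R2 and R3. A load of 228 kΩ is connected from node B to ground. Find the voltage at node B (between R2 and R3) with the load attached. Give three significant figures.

V ≈ 8.79 V

At node B, R3 is in parallel with the load: R3‖R_L = 20.06 kΩ.
Below node A the resistance is R2 + (R3‖R_L) = 24.76 kΩ, so V_A = 14.9 × 24.76/34.02 = 10.84 V.
Then V_B = V_A × (R3‖R_L)/(R2 + R3‖R_L) = 10.84 × 20.06/24.76 = 8.79 V.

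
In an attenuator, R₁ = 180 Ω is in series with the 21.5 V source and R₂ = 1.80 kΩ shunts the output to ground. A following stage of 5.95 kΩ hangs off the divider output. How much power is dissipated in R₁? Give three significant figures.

Total resistance from the source is R₁ + (R₂‖R_L) = 1562 Ω, so I = 21.5/1562 Ω = 13.76 mA.
P = I²·R₁ = (13.76 mA)² × 180 Ω = 34.1 mW.

P ≈ 34.1 mW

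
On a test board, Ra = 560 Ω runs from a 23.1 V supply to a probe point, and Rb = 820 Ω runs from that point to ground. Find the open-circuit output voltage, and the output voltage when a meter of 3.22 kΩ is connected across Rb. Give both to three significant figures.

Unloaded: 13.7 V; loaded: 12.4 V

Open-circuit: V = 23.1 × 820/(560 + 820) = 13.7 V.
With the load, Rb becomes Rb‖R_L = 653.6 Ω, so V = 23.1 × 653.6/1214 = 12.4 V.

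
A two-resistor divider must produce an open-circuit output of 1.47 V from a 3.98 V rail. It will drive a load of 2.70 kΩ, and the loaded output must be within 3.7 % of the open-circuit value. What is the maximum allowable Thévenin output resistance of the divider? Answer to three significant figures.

Loading drop = R_th/(R_th + R_L) ≤ 0.0370, so R_th ≤ R_L · ε/(1−ε) = 2.70 kΩ × 0.0370/0.9630 = 104 Ω.
(Any R1, R2 with R2/(R1+R2) = 0.369 and R1‖R2 ≤ 104 Ω will meet the spec.)

R_th ≤ 104 Ω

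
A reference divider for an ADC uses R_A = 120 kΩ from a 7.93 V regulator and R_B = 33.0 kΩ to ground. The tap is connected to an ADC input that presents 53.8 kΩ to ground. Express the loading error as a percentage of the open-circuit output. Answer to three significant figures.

32.5 %

The divider's output (Thévenin) resistance is R_A‖R_B = 25.88 kΩ.
Fractional drop under load = R_th/(R_th + R_L) = 25.88 / (25.88 + 53.8) = 0.3248.
So the output falls by 32.5 %.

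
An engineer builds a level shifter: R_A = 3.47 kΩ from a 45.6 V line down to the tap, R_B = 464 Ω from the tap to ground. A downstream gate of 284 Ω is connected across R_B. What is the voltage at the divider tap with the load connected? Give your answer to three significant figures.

The load sits in parallel with R_B: R_B‖R_L = (464 × 284) / (464 + 284) = 176.2 Ω.
V_out = 45.6 × 176.2 / (3470 + 176.2) = 45.6 × 176.2/3646 = 2.20 V.
(Unloaded it would have been 5.38 V.)

V_out ≈ 2.20 V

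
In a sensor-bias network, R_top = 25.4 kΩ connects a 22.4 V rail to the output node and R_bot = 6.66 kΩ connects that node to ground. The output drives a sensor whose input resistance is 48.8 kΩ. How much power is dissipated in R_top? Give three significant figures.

P ≈ 13.0 mW

Total resistance from the source is R_top + (R_bot‖R_L) = 31.26 kΩ, so I = 22.4/31.26 kΩ = 0.7166 mA.
P = I²·R_top = (0.7166 mA)² × 25.4 kΩ = 13.0 mW.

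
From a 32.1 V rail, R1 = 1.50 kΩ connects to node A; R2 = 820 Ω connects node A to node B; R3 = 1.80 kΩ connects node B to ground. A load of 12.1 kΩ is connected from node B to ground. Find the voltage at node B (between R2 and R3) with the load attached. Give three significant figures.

At node B, R3 is in parallel with the load: R3‖R_L = 1567 Ω.
Below node A the resistance is R2 + (R3‖R_L) = 2387 Ω, so V_A = 32.1 × 2387/3887 = 19.71 V.
Then V_B = V_A × (R3‖R_L)/(R2 + R3‖R_L) = 19.71 × 1567/2387 = 12.9 V.

V ≈ 12.9 V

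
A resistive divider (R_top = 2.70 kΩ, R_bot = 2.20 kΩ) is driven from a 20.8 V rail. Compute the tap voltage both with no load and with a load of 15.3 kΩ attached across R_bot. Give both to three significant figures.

Open-circuit: V = 20.8 × 2.20/(2.70 + 2.20) = 9.34 V.
With the load, R_bot becomes R_bot‖R_L = 1.923 kΩ, so V = 20.8 × 1.923/4.623 = 8.65 V.

Unloaded: 9.34 V; loaded: 8.65 V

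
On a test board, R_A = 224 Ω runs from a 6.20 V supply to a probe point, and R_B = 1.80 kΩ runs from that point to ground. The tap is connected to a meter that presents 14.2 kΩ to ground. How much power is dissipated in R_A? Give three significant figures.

P ≈ 2.60 mW

Total resistance from the source is R_A + (R_B‖R_L) = 1822 Ω, so I = 6.20/1822 Ω = 3.404 mA.
P = I²·R_A = (3.404 mA)² × 224 Ω = 2.60 mW.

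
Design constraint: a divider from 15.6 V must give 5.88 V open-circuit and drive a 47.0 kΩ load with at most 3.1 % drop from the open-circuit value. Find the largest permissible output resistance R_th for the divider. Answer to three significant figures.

Loading drop = R_th/(R_th + R_L) ≤ 0.0310, so R_th ≤ R_L · ε/(1−ε) = 47.0 kΩ × 0.0310/0.9690 = 1.50 kΩ.

R_th ≤ 1.50 kΩ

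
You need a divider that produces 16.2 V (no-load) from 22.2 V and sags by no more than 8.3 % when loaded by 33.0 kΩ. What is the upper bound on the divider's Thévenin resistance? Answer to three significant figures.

R_th ≤ 2.99 kΩ

Loading drop = R_th/(R_th + R_L) ≤ 0.0830, so R_th ≤ R_L · ε/(1−ε) = 33.0 kΩ × 0.0830/0.9170 = 2.99 kΩ.
(Any R1, R2 with R2/(R1+R2) = 0.730 and R1‖R2 ≤ 2.99 kΩ will meet the spec.)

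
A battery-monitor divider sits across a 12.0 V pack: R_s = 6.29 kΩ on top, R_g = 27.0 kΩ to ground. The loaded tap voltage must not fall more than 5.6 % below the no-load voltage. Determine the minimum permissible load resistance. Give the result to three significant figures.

R_L(min) ≈ 86.0 kΩ

Output resistance R_th = R_s‖R_g = (6.29 × 27.0)/33.29 = 5.102 kΩ.
The fractional drop is R_th/(R_th + R_L); requiring this ≤ 0.0560 gives R_L ≥ R_th(1/0.0560 − 1) = 5.102 × 16.86 = 86.0 kΩ.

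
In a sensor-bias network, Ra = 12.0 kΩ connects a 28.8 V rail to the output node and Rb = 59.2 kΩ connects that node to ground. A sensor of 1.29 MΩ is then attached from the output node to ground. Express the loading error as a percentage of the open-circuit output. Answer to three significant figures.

The divider's output (Thévenin) resistance is Ra‖Rb = 9.978 kΩ.
Fractional drop under load = R_th/(R_th + R_L) = 9.978 / (9.978 + 1290) = 0.007675.
So the output falls by 0.768 %.

0.768 %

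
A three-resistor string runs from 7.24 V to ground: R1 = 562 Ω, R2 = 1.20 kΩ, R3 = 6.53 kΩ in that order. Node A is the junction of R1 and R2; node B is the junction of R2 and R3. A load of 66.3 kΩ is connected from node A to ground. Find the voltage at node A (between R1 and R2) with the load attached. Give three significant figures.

V ≈ 6.70 V

Below node A the series string R2+R3 = 7730 Ω sits in parallel with the 66300 Ω load: 6923 Ω.
V_A = 7.24 × 6923/(562 + 6923) = 6.70 V.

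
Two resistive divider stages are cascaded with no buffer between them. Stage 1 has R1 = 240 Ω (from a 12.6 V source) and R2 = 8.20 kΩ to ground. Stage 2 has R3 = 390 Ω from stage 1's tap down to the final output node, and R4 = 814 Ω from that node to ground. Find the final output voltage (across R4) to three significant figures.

Stage 2 presents R3+R4 = 1204 Ω as a load on stage 1's tap.
Stage 1's lower leg becomes R2‖(R3+R4) = 1050 Ω, so V_mid = 12.6 × 1050/1290 = 10.26 V.
Stage 2 is itself unloaded: V_out = V_mid × R4/(R3+R4) = 10.26 × 814/1204 = 6.93 V.

V_out ≈ 6.93 V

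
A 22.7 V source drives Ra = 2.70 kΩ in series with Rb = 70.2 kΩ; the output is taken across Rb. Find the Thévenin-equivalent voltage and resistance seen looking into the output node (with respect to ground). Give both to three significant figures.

V_th = 21.9 V, R_th = 2.60 kΩ

V_th is the open-circuit tap voltage: 22.7 × 70.2/(2.70 + 70.2) = 21.9 V.
With the supply zeroed, Ra and Rb appear in parallel from the tap: R_th = Ra‖Rb = (2.70 × 70.2)/72.90 = 2.60 kΩ.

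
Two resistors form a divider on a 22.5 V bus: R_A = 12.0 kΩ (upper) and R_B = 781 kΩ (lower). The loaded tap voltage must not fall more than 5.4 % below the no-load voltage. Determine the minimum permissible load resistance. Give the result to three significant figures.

Output resistance R_th = R_A‖R_B = (12.0 × 781)/793.0 = 11.82 kΩ.
The fractional drop is R_th/(R_th + R_L); requiring this ≤ 0.0540 gives R_L ≥ R_th(1/0.0540 − 1) = 11.82 × 17.52 = 207 kΩ.

R_L(min) ≈ 207 kΩ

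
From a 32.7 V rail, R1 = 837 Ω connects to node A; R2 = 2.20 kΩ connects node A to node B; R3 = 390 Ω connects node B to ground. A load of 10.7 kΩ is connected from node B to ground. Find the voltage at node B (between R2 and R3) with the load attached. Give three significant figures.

At node B, R3 is in parallel with the load: R3‖R_L = 376.3 Ω.
Below node A the resistance is R2 + (R3‖R_L) = 2576 Ω, so V_A = 32.7 × 2576/3413 = 24.68 V.
Then V_B = V_A × (R3‖R_L)/(R2 + R3‖R_L) = 24.68 × 376.3/2576 = 3.60 V.

V ≈ 3.60 V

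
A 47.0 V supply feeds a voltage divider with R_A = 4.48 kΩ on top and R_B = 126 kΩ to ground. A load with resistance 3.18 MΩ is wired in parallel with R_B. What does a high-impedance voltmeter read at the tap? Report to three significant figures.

The load sits in parallel with R_B: R_B‖R_L = (126 × 3180) / (126 + 3180) = 121.2 kΩ.
V_out = 47.0 × 121.2 / (4.48 + 121.2) = 47.0 × 121.2/125.7 = 45.3 V.

V_out ≈ 45.3 V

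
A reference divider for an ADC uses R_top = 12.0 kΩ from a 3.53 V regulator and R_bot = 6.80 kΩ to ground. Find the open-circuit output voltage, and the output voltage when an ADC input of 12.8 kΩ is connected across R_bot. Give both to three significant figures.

Unloaded: 1.28 V; loaded: 0.953 V

Open-circuit: V = 3.53 × 6.80/(12.0 + 6.80) = 1.28 V.
With the load, R_bot becomes R_bot‖R_L = 4.441 kΩ, so V = 3.53 × 4.441/16.44 = 0.953 V.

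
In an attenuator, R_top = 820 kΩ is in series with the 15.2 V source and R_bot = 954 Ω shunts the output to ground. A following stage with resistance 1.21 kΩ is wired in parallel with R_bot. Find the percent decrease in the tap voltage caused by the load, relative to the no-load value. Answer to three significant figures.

Unloaded V = 15.2 × 954/821000 = 0.01766 V.
Loaded: R_bot‖R_L = 533.4 Ω, giving V = 15.2 × 533.4/820500 = 0.009882 V.
Drop = (0.01766 − 0.009882) / 0.01766 = 44.1 %.

44.1 %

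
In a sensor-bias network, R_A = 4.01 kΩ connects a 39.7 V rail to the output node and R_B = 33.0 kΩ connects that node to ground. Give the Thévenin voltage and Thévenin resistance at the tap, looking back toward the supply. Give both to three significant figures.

V_th = 35.4 V, R_th = 3.58 kΩ

V_th is the open-circuit tap voltage: 39.7 × 33.0/(4.01 + 33.0) = 35.4 V.
With the supply zeroed, R_A and R_B appear in parallel from the tap: R_th = R_A‖R_B = (4.01 × 33.0)/37.01 = 3.58 kΩ.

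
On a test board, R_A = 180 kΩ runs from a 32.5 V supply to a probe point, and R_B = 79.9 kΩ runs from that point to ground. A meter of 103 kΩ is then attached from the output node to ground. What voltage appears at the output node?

The load sits in parallel with R_B: R_B‖R_L = (79.9 × 103) / (79.9 + 103) = 45.00 kΩ.
V_out = 32.5 × 45.00 / (180 + 45.00) = 32.5 × 45.00/225.0 = 6.50 V.
(Unloaded it would have been 9.99 V.)

V_out ≈ 6.50 V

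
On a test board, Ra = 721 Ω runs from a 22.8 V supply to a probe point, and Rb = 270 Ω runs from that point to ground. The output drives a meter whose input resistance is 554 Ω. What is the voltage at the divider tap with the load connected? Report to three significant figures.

The load sits in parallel with Rb: Rb‖R_L = (270 × 554) / (270 + 554) = 181.5 Ω.
V_out = 22.8 × 181.5 / (721 + 181.5) = 22.8 × 181.5/902.5 = 4.59 V.

V_out ≈ 4.59 V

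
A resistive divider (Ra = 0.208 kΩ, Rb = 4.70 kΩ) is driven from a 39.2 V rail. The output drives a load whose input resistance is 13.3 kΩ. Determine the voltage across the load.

The load sits in parallel with Rb: Rb‖R_L = (4700 × 13300) / (4700 + 13300) = 3473 Ω.
V_out = 39.2 × 3473 / (208 + 3473) = 39.2 × 3473/3681 = 37.0 V.

V_out ≈ 37.0 V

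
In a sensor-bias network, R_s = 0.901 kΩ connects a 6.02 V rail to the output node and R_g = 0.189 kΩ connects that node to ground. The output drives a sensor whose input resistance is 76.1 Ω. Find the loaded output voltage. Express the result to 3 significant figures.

The load sits in parallel with R_g: R_g‖R_L = (189 × 76.1) / (189 + 76.1) = 54.25 Ω.
V_out = 6.02 × 54.25 / (901 + 54.25) = 6.02 × 54.25/955.3 = 0.342 V.
(Unloaded it would have been 1.04 V.)

V_out ≈ 0.342 V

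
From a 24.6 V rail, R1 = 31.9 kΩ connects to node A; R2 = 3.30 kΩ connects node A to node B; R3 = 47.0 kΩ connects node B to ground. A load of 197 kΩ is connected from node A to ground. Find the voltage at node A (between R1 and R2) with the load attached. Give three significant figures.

V ≈ 13.7 V

Below node A the series string R2+R3 = 50.30 kΩ sits in parallel with the 197 kΩ load: 40.07 kΩ.
V_A = 24.6 × 40.07/(31.9 + 40.07) = 13.7 V.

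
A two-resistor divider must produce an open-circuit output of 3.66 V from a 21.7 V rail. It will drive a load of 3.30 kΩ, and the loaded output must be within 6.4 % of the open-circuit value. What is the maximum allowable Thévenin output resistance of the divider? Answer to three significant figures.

R_th ≤ 226 Ω

Loading drop = R_th/(R_th + R_L) ≤ 0.0640, so R_th ≤ R_L · ε/(1−ε) = 3.30 kΩ × 0.0640/0.9360 = 226 Ω.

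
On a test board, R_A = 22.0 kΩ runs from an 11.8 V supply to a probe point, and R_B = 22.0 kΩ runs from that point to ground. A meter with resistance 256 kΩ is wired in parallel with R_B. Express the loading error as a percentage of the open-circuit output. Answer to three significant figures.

The divider's output (Thévenin) resistance is R_A‖R_B = 11.00 kΩ.
Fractional drop under load = R_th/(R_th + R_L) = 11.00 / (11.00 + 256) = 0.04120.
So the output falls by 4.12 %.

4.12 %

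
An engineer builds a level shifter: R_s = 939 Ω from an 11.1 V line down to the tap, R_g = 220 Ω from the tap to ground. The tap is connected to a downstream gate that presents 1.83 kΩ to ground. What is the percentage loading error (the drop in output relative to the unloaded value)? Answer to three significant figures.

8.88 %

Unloaded V = 11.1 × 220/1159 = 2.1070 V.
Loaded: R_g‖R_L = 196.4 Ω, giving V = 11.1 × 196.4/1135 = 1.9200 V.
Drop = (2.1070 − 1.9200) / 2.1070 = 8.88 %.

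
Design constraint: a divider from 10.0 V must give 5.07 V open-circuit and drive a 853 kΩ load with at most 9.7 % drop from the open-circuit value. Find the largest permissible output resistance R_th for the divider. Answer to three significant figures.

R_th ≤ 91.6 kΩ

Loading drop = R_th/(R_th + R_L) ≤ 0.0970, so R_th ≤ R_L · ε/(1−ε) = 853 kΩ × 0.0970/0.9030 = 91.6 kΩ.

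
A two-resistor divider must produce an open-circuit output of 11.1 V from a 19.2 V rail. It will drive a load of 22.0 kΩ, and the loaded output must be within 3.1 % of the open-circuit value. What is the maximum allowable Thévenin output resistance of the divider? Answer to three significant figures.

Loading drop = R_th/(R_th + R_L) ≤ 0.0310, so R_th ≤ R_L · ε/(1−ε) = 22.0 kΩ × 0.0310/0.9690 = 704 Ω.
(Any R1, R2 with R2/(R1+R2) = 0.578 and R1‖R2 ≤ 704 Ω will meet the spec.)

R_th ≤ 704 Ω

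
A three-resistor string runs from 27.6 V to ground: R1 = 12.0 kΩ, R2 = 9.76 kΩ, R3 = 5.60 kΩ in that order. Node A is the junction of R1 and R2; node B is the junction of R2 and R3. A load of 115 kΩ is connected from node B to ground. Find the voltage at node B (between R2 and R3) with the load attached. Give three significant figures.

At node B, R3 is in parallel with the load: R3‖R_L = 5.340 kΩ.
Below node A the resistance is R2 + (R3‖R_L) = 15.10 kΩ, so V_A = 27.6 × 15.10/27.10 = 15.38 V.
Then V_B = V_A × (R3‖R_L)/(R2 + R3‖R_L) = 15.38 × 5.340/15.10 = 5.44 V.

V ≈ 5.44 V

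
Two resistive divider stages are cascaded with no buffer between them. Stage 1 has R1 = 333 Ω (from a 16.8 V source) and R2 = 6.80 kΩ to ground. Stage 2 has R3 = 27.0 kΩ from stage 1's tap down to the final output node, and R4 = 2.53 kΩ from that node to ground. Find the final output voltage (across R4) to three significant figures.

V_out ≈ 1.36 V

Stage 2 presents R3+R4 = 29530 Ω as a load on stage 1's tap.
Stage 1's lower leg becomes R2‖(R3+R4) = 5527 Ω, so V_mid = 16.8 × 5527/5860 = 15.85 V.
Stage 2 is itself unloaded: V_out = V_mid × R4/(R3+R4) = 15.85 × 2530/29530 = 1.36 V.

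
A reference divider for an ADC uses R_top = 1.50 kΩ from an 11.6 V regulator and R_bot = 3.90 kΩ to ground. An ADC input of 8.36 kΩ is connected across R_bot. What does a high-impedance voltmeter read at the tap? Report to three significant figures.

V_out ≈ 7.42 V

The load sits in parallel with R_bot: R_bot‖R_L = (3.90 × 8.36) / (3.90 + 8.36) = 2.659 kΩ.
V_out = 11.6 × 2.659 / (1.50 + 2.659) = 11.6 × 2.659/4.159 = 7.42 V.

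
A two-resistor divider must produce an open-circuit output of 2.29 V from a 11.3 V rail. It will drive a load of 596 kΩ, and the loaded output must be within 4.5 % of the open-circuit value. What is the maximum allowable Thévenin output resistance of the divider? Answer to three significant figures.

R_th ≤ 28.1 kΩ

Loading drop = R_th/(R_th + R_L) ≤ 0.0450, so R_th ≤ R_L · ε/(1−ε) = 596 kΩ × 0.0450/0.9550 = 28.1 kΩ.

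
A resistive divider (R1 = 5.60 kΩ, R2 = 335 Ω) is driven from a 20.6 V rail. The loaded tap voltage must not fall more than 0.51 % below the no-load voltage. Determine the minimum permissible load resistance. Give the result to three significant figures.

Output resistance R_th = R1‖R2 = (5600 × 335)/5935 = 316.1 Ω.
The fractional drop is R_th/(R_th + R_L); requiring this ≤ 0.00510 gives R_L ≥ R_th(1/0.00510 − 1) = 316.1 × 195.1 = 61.7 kΩ.

R_L(min) ≈ 61.7 kΩ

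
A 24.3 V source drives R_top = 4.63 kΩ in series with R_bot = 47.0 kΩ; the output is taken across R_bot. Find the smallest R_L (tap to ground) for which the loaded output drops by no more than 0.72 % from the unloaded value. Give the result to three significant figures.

Output resistance R_th = R_top‖R_bot = (4.63 × 47.0)/51.63 = 4.215 kΩ.
The fractional drop is R_th/(R_th + R_L); requiring this ≤ 0.00720 gives R_L ≥ R_th(1/0.00720 − 1) = 4.215 × 137.9 = 581 kΩ.

R_L(min) ≈ 581 kΩ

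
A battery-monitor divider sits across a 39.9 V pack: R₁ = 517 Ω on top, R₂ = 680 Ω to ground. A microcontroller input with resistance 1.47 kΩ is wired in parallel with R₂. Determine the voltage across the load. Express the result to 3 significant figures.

V_out ≈ 18.9 V

The load sits in parallel with R₂: R₂‖R_L = (680 × 1470) / (680 + 1470) = 464.9 Ω.
V_out = 39.9 × 464.9 / (517 + 464.9) = 39.9 × 464.9/981.9 = 18.9 V.
(Unloaded it would have been 22.7 V.)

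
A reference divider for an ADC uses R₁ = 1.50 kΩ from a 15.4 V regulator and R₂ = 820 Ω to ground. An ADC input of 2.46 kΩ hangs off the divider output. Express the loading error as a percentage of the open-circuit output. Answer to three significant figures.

The divider's output (Thévenin) resistance is R₁‖R₂ = 530.2 Ω.
Fractional drop under load = R_th/(R_th + R_L) = 530.2 / (530.2 + 2460) = 0.1773.
So the output falls by 17.7 %.

17.7 %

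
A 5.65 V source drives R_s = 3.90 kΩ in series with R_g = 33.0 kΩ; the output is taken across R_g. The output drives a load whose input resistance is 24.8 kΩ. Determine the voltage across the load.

V_out ≈ 4.43 V

The load sits in parallel with R_g: R_g‖R_L = (33.0 × 24.8) / (33.0 + 24.8) = 14.16 kΩ.
V_out = 5.65 × 14.16 / (3.90 + 14.16) = 5.65 × 14.16/18.06 = 4.43 V.
(Unloaded it would have been 5.05 V.)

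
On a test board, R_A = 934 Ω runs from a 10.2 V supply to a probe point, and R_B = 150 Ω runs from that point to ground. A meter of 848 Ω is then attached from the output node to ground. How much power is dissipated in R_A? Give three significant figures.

P ≈ 86.2 mW

Total resistance from the source is R_A + (R_B‖R_L) = 1061 Ω, so I = 10.2/1061 Ω = 9.609 mA.
P = I²·R_A = (9.609 mA)² × 934 Ω = 86.2 mW.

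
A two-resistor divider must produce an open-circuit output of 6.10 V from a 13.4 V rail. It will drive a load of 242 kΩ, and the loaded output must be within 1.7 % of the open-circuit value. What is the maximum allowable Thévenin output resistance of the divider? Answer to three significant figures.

Loading drop = R_th/(R_th + R_L) ≤ 0.0170, so R_th ≤ R_L · ε/(1−ε) = 242 kΩ × 0.0170/0.9830 = 4.19 kΩ.

R_th ≤ 4.19 kΩ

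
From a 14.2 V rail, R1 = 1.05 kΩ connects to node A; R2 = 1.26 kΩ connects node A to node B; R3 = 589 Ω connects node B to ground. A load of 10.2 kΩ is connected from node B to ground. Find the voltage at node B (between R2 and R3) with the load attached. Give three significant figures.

At node B, R3 is in parallel with the load: R3‖R_L = 556.8 Ω.
Below node A the resistance is R2 + (R3‖R_L) = 1817 Ω, so V_A = 14.2 × 1817/2867 = 8.999 V.
Then V_B = V_A × (R3‖R_L)/(R2 + R3‖R_L) = 8.999 × 556.8/1817 = 2.76 V.

V ≈ 2.76 V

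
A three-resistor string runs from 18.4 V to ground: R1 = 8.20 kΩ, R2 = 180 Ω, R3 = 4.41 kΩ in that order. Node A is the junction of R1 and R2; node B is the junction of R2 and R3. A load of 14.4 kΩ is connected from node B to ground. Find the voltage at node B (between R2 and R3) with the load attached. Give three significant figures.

V ≈ 5.28 V

At node B, R3 is in parallel with the load: R3‖R_L = 3376 Ω.
Below node A the resistance is R2 + (R3‖R_L) = 3556 Ω, so V_A = 18.4 × 3556/11760 = 5.566 V.
Then V_B = V_A × (R3‖R_L)/(R2 + R3‖R_L) = 5.566 × 3376/3556 = 5.28 V.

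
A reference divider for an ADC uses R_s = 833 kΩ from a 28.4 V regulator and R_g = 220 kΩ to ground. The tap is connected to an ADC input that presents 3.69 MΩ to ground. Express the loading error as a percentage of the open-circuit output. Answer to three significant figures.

4.50 %

The divider's output (Thévenin) resistance is R_s‖R_g = 174.0 kΩ.
Fractional drop under load = R_th/(R_th + R_L) = 174.0 / (174.0 + 3690) = 0.04504.
So the output falls by 4.50 %.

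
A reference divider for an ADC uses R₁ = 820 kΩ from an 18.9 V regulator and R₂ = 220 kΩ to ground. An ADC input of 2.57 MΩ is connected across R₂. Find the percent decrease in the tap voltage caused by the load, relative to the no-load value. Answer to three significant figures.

6.32 %

The divider's output (Thévenin) resistance is R₁‖R₂ = 173.5 kΩ.
Fractional drop under load = R_th/(R_th + R_L) = 173.5 / (173.5 + 2570) = 0.06323.
So the output falls by 6.32 %.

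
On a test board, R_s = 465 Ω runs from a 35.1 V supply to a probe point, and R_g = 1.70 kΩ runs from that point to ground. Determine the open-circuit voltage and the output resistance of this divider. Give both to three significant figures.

V_th = 27.6 V, R_th = 365 Ω

V_th is the open-circuit tap voltage: 35.1 × 1700/(465 + 1700) = 27.6 V.
With the supply zeroed, R_s and R_g appear in parallel from the tap: R_th = R_s‖R_g = (465 × 1700)/2165 = 365 Ω.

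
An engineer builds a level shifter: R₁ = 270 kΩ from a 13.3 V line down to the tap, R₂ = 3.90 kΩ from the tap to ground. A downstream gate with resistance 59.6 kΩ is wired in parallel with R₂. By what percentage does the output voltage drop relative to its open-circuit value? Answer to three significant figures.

6.06 %

The divider's output (Thévenin) resistance is R₁‖R₂ = 3.844 kΩ.
Fractional drop under load = R_th/(R_th + R_L) = 3.844 / (3.844 + 59.6) = 0.06060.
So the output falls by 6.06 %.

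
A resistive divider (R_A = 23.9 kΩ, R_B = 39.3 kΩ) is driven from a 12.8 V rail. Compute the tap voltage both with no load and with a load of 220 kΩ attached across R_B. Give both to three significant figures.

Unloaded: 7.96 V; loaded: 7.46 V

Open-circuit: V = 12.8 × 39.3/(23.9 + 39.3) = 7.96 V.
With the load, R_B becomes R_B‖R_L = 33.34 kΩ, so V = 12.8 × 33.34/57.24 = 7.46 V.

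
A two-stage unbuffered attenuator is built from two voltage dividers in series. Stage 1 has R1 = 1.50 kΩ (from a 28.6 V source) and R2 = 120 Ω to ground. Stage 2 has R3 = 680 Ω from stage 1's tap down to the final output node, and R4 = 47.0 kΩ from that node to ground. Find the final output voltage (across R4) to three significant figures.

V_out ≈ 2.08 V

Stage 2 presents R3+R4 = 47680 Ω as a load on stage 1's tap.
Stage 1's lower leg becomes R2‖(R3+R4) = 119.7 Ω, so V_mid = 28.6 × 119.7/1620 = 2.114 V.
Stage 2 is itself unloaded: V_out = V_mid × R4/(R3+R4) = 2.114 × 47000/47680 = 2.08 V.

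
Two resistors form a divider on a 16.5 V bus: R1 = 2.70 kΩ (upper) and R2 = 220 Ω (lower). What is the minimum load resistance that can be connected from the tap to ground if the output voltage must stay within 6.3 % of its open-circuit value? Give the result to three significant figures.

R_L(min) ≈ 3.03 kΩ

Output resistance R_th = R1‖R2 = (2700 × 220)/2920 = 203.4 Ω.
The fractional drop is R_th/(R_th + R_L); requiring this ≤ 0.0630 gives R_L ≥ R_th(1/0.0630 − 1) = 203.4 × 14.87 = 3.03 kΩ.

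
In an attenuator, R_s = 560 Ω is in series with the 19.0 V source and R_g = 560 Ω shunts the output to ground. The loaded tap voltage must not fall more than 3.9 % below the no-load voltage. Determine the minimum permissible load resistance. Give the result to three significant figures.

Output resistance R_th = R_s‖R_g = (560 × 560)/1120 = 280.0 Ω.
The fractional drop is R_th/(R_th + R_L); requiring this ≤ 0.0390 gives R_L ≥ R_th(1/0.0390 − 1) = 280.0 × 24.64 = 6.90 kΩ.

R_L(min) ≈ 6.90 kΩ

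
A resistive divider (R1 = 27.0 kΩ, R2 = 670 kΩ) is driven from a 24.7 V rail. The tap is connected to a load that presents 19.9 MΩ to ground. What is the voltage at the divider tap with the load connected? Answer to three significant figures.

The load sits in parallel with R2: R2‖R_L = (670 × 19900) / (670 + 19900) = 648.2 kΩ.
V_out = 24.7 × 648.2 / (27.0 + 648.2) = 24.7 × 648.2/675.2 = 23.7 V.

V_out ≈ 23.7 V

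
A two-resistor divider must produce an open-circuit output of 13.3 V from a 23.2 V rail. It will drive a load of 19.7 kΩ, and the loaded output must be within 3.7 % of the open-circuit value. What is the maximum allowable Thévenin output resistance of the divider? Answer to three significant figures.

Loading drop = R_th/(R_th + R_L) ≤ 0.0370, so R_th ≤ R_L · ε/(1−ε) = 19.7 kΩ × 0.0370/0.9630 = 757 Ω.

R_th ≤ 757 Ω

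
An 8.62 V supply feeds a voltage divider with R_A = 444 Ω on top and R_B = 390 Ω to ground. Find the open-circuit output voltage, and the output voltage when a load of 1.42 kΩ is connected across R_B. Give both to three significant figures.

Open-circuit: V = 8.62 × 390/(444 + 390) = 4.03 V.
With the load, R_B becomes R_B‖R_L = 306.0 Ω, so V = 8.62 × 306.0/750.0 = 3.52 V.

Unloaded: 4.03 V; loaded: 3.52 V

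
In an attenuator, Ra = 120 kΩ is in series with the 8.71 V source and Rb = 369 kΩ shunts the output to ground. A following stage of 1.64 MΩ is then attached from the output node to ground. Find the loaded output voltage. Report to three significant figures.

The load sits in parallel with Rb: Rb‖R_L = (369 × 1640) / (369 + 1640) = 301.2 kΩ.
V_out = 8.71 × 301.2 / (120 + 301.2) = 8.71 × 301.2/421.2 = 6.23 V.
(Unloaded it would have been 6.57 V.)

V_out ≈ 6.23 V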